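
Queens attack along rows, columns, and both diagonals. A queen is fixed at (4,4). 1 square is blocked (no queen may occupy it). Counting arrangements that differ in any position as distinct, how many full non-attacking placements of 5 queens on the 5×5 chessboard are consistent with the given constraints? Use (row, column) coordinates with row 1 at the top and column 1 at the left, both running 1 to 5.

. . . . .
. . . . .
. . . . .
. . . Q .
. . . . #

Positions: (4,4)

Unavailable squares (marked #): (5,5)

2

Branch on row 1: col 2 → 0; col 3 → 1; col 5 → 1.
Sum: 0 + 1 + 1 = 2.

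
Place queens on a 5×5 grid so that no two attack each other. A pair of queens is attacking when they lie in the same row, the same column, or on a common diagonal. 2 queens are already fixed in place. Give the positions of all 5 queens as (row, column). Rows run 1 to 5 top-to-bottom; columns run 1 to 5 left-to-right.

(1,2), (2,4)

Row 3: attacked by (1,2)→{2,4}; (2,4)→{3,4,5}. Safe: 1. Place at column 1.
Row 4: attacked by (1,2)→{2,5}; (2,4)→{2,4}; (3,1)→{1,2}. Safe: 3. Place at column 3.
Row 5: attacked by (1,2)→{2}; (2,4)→{1,4}; (3,1)→{1,3}; (4,3)→{2,3,4}. Safe: 5. Place at column 5.
Columns [2, 4, 1, 3, 5], r−c [-1, -2, 2, 1, 0], r+c [3, 6, 4, 7, 10] are all distinct, so no two queens attack.

(1,2) (2,4) (3,1) (4,3) (5,5)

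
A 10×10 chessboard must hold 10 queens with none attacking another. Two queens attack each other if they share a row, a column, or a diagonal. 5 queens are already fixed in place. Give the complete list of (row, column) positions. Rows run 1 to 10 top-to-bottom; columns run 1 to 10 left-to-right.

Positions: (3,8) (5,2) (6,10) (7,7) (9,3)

(1,4) (2,1) (3,8) (4,6) (5,2) (6,10) (7,7) (8,9) (9,3) (10,5)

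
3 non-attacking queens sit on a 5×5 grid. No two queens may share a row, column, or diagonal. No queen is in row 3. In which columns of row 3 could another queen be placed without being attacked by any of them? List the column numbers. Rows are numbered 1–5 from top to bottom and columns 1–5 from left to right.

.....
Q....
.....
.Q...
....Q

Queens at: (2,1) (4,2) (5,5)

columns 4

(2,1) attacks row 3 at column 1 and diagonals 2.
(4,2) attacks row 3 at column 2 and diagonals 1, 3.
(5,5) attacks row 3 at column 5 and diagonals 3.
Attacked columns: {1, 2, 3, 5}. Safe: {4}.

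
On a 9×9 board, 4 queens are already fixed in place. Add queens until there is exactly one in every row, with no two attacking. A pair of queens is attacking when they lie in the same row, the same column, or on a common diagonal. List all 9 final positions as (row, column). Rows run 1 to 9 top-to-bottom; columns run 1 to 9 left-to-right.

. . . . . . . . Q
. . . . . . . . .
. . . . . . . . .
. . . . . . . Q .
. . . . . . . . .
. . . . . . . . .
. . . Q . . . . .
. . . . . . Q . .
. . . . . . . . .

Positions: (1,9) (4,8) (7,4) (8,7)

(1,9) (2,2) (3,6) (4,8) (5,3) (6,1) (7,4) (8,7) (9,5)

Row 2: attacked by (1,9)→{8,9}; (4,8)→{6,8}; (7,4)→{4,9}; (8,7)→{1,7}. Safe: 2, 3, 5. Place at column 2.
Row 3: attacked by (1,9)→{7,9}; (2,2)→{1,2,3}; (4,8)→{7,8,9}; (7,4)→{4,8}; (8,7)→{2,7}. Safe: 5, 6. Place at column 6.
Row 5: attacked by (1,9)→{5,9}; (2,2)→{2,5}; (3,6)→{4,6,8}; (4,8)→{7,8,9}; (7,4)→{2,4,6}; (8,7)→{4,7}. Safe: 1, 3. Place at column 3.
Row 6: attacked by (1,9)→{4,9}; (2,2)→{2,6}; (3,6)→{3,6,9}; (4,8)→{6,8}; (5,3)→{2,3,4}; (7,4)→{3,4,5}; (8,7)→{5,7,9}. Safe: 1. Place at column 1.
Row 9: attacked by (1,9)→{1,9}; (2,2)→{2,9}; (3,6)→{6}; (4,8)→{3,8}; (5,3)→{3,7}; (6,1)→{1,4}; (7,4)→{2,4,6}; (8,7)→{6,7,8}. Safe: 5. Place at column 5.
Columns [9, 2, 6, 8, 3, 1, 4, 7, 5], r−c [-8, 0, -3, -4, 2, 5, 3, 1, 4], r+c [10, 4, 9, 12, 8, 7, 11, 15, 14] are all distinct, so no two queens attack.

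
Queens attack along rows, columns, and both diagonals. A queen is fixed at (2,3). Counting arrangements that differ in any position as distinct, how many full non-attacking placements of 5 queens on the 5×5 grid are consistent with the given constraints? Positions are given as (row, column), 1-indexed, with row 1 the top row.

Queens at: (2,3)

2

Branch on row 1: col 1 → 1; col 5 → 1.
Sum: 1 + 1 = 2.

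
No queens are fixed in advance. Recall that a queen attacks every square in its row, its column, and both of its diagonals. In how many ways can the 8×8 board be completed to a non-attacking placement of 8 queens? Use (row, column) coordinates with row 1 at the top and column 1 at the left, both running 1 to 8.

92

Branch on row 1: col 1 → 4; col 2 → 8; col 3 → 16; col 4 → 18; col 5 → 18; col 6 → 16; col 7 → 8; col 8 → 4.
Sum: 4 + 8 + 16 + 18 + 18 + 16 + 8 + 4 = 92.
(This is the classic 8-queens count.)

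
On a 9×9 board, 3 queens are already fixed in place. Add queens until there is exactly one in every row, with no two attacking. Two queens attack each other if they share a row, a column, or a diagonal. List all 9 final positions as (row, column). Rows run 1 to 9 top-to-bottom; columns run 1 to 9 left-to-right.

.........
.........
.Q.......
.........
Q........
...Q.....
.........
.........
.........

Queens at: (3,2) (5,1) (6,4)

(1,8) (2,5) (3,2) (4,9) (5,1) (6,4) (7,7) (8,3) (9,6)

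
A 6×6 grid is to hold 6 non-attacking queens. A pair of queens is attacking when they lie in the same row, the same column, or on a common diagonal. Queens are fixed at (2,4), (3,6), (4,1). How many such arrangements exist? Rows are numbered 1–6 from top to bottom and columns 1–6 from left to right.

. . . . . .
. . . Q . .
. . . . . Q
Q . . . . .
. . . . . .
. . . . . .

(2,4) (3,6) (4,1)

Branch on row 1: col 2 → 1.
Sum: 1 = 1.

1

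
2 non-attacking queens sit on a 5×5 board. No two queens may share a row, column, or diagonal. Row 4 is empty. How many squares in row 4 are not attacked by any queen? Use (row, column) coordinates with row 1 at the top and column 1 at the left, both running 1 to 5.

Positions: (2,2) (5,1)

(2,2) attacks row 4 at column 2 and diagonals 4.
(5,1) attacks row 4 at column 1 and diagonals 2.
Attacked columns: {1, 2, 4}. Safe: {3, 5}.

2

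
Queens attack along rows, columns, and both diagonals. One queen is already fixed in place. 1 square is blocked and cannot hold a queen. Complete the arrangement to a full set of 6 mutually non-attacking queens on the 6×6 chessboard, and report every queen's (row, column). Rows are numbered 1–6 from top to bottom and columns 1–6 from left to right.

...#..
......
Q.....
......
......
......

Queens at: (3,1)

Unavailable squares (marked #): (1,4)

Row 1: attacked by (3,1)→{1,3}. Blocked: 4. Safe: 2, 5, 6. Place at column 5.
Row 2: attacked by (1,5)→{4,5,6}; (3,1)→{1,2}. Safe: 3. Place at column 3.
Row 4: attacked by (1,5)→{2,5}; (2,3)→{1,3,5}; (3,1)→{1,2}. Safe: 4, 6. Place at column 6.
Row 5: attacked by (1,5)→{1,5}; (2,3)→{3,6}; (3,1)→{1,3}; (4,6)→{5,6}. Safe: 2, 4. Place at column 4.
Row 6: attacked by (1,5)→{5}; (2,3)→{3}; (3,1)→{1,4}; (4,6)→{4,6}; (5,4)→{3,4,5}. Safe: 2. Place at column 2.
Columns [5, 3, 1, 6, 4, 2], r−c [-4, -1, 2, -2, 1, 4], r+c [6, 5, 4, 10, 9, 8] are all distinct, so no two queens attack.

(1,5) (2,3) (3,1) (4,6) (5,4) (6,2)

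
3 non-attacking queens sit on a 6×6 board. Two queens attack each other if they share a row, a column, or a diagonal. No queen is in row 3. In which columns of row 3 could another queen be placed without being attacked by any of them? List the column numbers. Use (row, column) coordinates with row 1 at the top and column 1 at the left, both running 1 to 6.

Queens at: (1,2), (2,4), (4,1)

columns 6

(1,2) attacks row 3 at column 2 and diagonals 4.
(2,4) attacks row 3 at column 4 and diagonals 3, 5.
(4,1) attacks row 3 at column 1 and diagonals 2.
Attacked columns: {1, 2, 3, 4, 5}. Safe: {6}.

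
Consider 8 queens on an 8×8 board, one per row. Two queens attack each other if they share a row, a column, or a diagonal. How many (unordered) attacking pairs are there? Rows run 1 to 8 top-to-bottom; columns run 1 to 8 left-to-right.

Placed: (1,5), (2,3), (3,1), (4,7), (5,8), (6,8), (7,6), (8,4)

3

Same column: (5,8)–(6,8) (column 8).
Same diagonal: (4,7)–(5,8) (|4−5| = |7−8| = 1); (5,8)–(7,6) (|5−7| = |8−6| = 2).
Total attacking pairs: 3.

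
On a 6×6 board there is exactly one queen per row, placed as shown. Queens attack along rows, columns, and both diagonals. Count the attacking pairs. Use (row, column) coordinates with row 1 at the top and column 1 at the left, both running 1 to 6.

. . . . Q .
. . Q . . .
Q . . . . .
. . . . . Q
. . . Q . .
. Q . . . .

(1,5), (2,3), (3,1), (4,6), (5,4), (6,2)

All columns are distinct and no two queens satisfy |Δrow| = |Δcol|, so no pair attacks.

0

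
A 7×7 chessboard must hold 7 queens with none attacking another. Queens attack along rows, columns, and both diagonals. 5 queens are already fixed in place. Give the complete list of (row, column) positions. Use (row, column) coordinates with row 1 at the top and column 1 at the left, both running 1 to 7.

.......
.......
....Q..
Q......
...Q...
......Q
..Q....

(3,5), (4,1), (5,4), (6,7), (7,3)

(1,6) (2,2) (3,5) (4,1) (5,4) (6,7) (7,3)

Row 1: attacked by (3,5)→{3,5,7}; (4,1)→{1,4}; (5,4)→{4}; (6,7)→{2,7}; (7,3)→{3}. Safe: 6. Place at column 6.
Row 2: attacked by (1,6)→{5,6,7}; (3,5)→{4,5,6}; (4,1)→{1,3}; (5,4)→{1,4,7}; (6,7)→{3,7}; (7,3)→{3}. Safe: 2. Place at column 2.
Columns [6, 2, 5, 1, 4, 7, 3], r−c [-5, 0, -2, 3, 1, -1, 4], r+c [7, 4, 8, 5, 9, 13, 10] are all distinct, so no two queens attack.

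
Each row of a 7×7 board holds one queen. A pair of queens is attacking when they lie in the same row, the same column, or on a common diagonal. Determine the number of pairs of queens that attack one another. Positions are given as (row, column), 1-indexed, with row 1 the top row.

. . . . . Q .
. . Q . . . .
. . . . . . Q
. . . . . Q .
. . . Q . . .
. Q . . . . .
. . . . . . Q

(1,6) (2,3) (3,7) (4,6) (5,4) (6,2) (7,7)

3

Same column: (1,6)–(4,6) (column 6); (3,7)–(7,7) (column 7).
Same diagonal: (3,7)–(4,6) (|3−4| = |7−6| = 1).
Total attacking pairs: 3.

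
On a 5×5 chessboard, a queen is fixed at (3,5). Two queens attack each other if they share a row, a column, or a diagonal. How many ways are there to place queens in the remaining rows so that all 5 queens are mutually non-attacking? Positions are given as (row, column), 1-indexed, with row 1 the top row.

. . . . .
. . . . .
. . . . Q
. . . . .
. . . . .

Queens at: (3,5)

2

Branch on row 1: col 1 → 1; col 2 → 0; col 4 → 1.
Sum: 1 + 0 + 1 = 2.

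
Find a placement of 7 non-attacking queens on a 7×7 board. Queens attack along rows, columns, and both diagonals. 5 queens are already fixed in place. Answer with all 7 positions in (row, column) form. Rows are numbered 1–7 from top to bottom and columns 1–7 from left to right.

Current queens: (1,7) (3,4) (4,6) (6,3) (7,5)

(1,7) (2,2) (3,4) (4,6) (5,1) (6,3) (7,5)

Row 2: attacked by (1,7)→{6,7}; (3,4)→{3,4,5}; (4,6)→{4,6}; (6,3)→{3,7}; (7,5)→{5}. Safe: 1, 2. Place at column 2.
Row 5: attacked by (1,7)→{3,7}; (2,2)→{2,5}; (3,4)→{2,4,6}; (4,6)→{5,6,7}; (6,3)→{2,3,4}; (7,5)→{3,5,7}. Safe: 1. Place at column 1.
Columns [7, 2, 4, 6, 1, 3, 5], r−c [-6, 0, -1, -2, 4, 3, 2], r+c [8, 4, 7, 10, 6, 9, 12] are all distinct, so no two queens attack.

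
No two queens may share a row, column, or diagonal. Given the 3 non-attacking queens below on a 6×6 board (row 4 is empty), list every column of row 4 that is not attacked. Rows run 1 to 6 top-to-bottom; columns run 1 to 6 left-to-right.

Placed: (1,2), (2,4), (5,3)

columns 1

(1,2) attacks row 4 at column 2 and diagonals 5.
(2,4) attacks row 4 at column 4 and diagonals 2, 6.
(5,3) attacks row 4 at column 3 and diagonals 2, 4.
Attacked columns: {2, 3, 4, 5, 6}. Safe: {1}.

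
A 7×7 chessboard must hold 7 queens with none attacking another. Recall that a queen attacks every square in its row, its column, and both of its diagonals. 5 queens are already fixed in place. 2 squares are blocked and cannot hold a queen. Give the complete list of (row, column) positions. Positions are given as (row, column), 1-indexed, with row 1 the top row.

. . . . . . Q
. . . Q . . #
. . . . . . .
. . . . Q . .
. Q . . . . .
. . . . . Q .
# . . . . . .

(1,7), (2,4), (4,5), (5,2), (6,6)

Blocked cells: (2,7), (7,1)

Row 3: attacked by (1,7)→{5,7}; (2,4)→{3,4,5}; (4,5)→{4,5,6}; (5,2)→{2,4}; (6,6)→{3,6}. Safe: 1. Place at column 1.
Row 7: attacked by (1,7)→{1,7}; (2,4)→{4}; (3,1)→{1,5}; (4,5)→{2,5}; (5,2)→{2,4}; (6,6)→{5,6,7}. Blocked: 1. Safe: 3. Place at column 3.
Columns [7, 4, 1, 5, 2, 6, 3], r−c [-6, -2, 2, -1, 3, 0, 4], r+c [8, 6, 4, 9, 7, 12, 10] are all distinct, so no two queens attack.

(1,7) (2,4) (3,1) (4,5) (5,2) (6,6) (7,3)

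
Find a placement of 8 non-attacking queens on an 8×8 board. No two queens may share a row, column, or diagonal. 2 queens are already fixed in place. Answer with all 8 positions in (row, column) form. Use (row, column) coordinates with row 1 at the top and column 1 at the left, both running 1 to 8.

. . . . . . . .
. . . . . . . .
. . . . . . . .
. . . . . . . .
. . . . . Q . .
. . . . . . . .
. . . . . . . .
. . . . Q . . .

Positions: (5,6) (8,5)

Row 1: attacked by (5,6)→{2,6}; (8,5)→{5}. Safe: 1, 3, 4, 7, 8. Place at column 8.
Row 2: attacked by (1,8)→{7,8}; (5,6)→{3,6}; (8,5)→{5}. Safe: 1, 2, 4. Place at column 4.
Row 3: attacked by (1,8)→{6,8}; (2,4)→{3,4,5}; (5,6)→{4,6,8}; (8,5)→{5}. Safe: 1, 2, 7. Place at column 1.
Row 4: attacked by (1,8)→{5,8}; (2,4)→{2,4,6}; (3,1)→{1,2}; (5,6)→{5,6,7}; (8,5)→{1,5}. Safe: 3. Place at column 3.
Row 6: attacked by (1,8)→{3,8}; (2,4)→{4,8}; (3,1)→{1,4}; (4,3)→{1,3,5}; (5,6)→{5,6,7}; (8,5)→{3,5,7}. Safe: 2. Place at column 2.
Row 7: attacked by (1,8)→{2,8}; (2,4)→{4}; (3,1)→{1,5}; (4,3)→{3,6}; (5,6)→{4,6,8}; (6,2)→{1,2,3}; (8,5)→{4,5,6}. Safe: 7. Place at column 7.
Columns [8, 4, 1, 3, 6, 2, 7, 5], r−c [-7, -2, 2, 1, -1, 4, 0, 3], r+c [9, 6, 4, 7, 11, 8, 14, 13] are all distinct, so no two queens attack.

(1,8) (2,4) (3,1) (4,3) (5,6) (6,2) (7,7) (8,5)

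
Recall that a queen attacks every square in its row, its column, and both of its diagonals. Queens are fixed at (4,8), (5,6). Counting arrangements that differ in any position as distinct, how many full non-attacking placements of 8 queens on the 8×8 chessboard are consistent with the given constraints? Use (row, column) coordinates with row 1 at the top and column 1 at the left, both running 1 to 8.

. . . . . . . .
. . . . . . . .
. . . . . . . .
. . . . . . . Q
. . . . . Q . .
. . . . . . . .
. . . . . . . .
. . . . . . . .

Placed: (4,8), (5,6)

Branch on row 1: col 1 → 0; col 3 → 2; col 4 → 2; col 7 → 2.
Sum: 0 + 2 + 2 + 2 = 6.

6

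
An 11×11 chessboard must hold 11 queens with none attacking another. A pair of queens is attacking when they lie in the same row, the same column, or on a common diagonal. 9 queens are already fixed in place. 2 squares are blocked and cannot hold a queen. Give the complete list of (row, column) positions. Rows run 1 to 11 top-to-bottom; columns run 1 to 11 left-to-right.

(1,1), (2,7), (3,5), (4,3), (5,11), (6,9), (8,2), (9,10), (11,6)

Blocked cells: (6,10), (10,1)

Row 7: attacked by (1,1)→{1,7}; (2,7)→{2,7}; (3,5)→{1,5,9}; (4,3)→{3,6}; (5,11)→{9,11}; (6,9)→{8,9,10}; (8,2)→{1,2,3}; (9,10)→{8,10}; (11,6)→{2,6,10}. Safe: 4. Place at column 4.
Row 10: attacked by (1,1)→{1,10}; (2,7)→{7}; (3,5)→{5}; (4,3)→{3,9}; (5,11)→{6,11}; (6,9)→{5,9}; (7,4)→{1,4,7}; (8,2)→{2,4}; (9,10)→{9,10,11}; (11,6)→{5,6,7}. Blocked: 1. Safe: 8. Place at column 8.
Columns [1, 7, 5, 3, 11, 9, 4, 2, 10, 8, 6], r−c [0, -5, -2, 1, -6, -3, 3, 6, -1, 2, 5], r+c [2, 9, 8, 7, 16, 15, 11, 10, 19, 18, 17] are all distinct, so no two queens attack.

(1,1) (2,7) (3,5) (4,3) (5,11) (6,9) (7,4) (8,2) (9,10) (10,8) (11,6)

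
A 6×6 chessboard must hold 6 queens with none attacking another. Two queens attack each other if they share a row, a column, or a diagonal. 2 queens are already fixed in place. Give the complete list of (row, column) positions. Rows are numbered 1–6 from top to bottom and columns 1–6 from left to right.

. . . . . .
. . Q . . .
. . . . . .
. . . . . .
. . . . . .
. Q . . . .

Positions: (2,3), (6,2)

(1,5) (2,3) (3,1) (4,6) (5,4) (6,2)

Row 1: attacked by (2,3)→{2,3,4}; (6,2)→{2}. Safe: 1, 5, 6. Place at column 5.
Row 3: attacked by (1,5)→{3,5}; (2,3)→{2,3,4}; (6,2)→{2,5}. Safe: 1, 6. Place at column 1.
Row 4: attacked by (1,5)→{2,5}; (2,3)→{1,3,5}; (3,1)→{1,2}; (6,2)→{2,4}. Safe: 6. Place at column 6.
Row 5: attacked by (1,5)→{1,5}; (2,3)→{3,6}; (3,1)→{1,3}; (4,6)→{5,6}; (6,2)→{1,2,3}. Safe: 4. Place at column 4.
Columns [5, 3, 1, 6, 4, 2], r−c [-4, -1, 2, -2, 1, 4], r+c [6, 5, 4, 10, 9, 8] are all distinct, so no two queens attack.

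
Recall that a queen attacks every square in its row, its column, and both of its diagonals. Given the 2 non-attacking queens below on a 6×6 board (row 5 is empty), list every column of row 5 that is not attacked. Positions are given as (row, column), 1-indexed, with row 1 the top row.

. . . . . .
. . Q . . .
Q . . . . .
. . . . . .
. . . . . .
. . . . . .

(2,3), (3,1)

(2,3) attacks row 5 at column 3 and diagonals 6.
(3,1) attacks row 5 at column 1 and diagonals 3.
Attacked columns: {1, 3, 6}. Safe: {2, 4, 5}.

columns 2, 4, 5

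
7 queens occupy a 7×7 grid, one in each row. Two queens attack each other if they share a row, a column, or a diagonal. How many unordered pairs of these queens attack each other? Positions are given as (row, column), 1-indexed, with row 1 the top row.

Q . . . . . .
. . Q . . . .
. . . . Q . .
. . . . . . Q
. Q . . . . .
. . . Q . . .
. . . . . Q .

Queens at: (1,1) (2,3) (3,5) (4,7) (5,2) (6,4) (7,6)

0

All columns are distinct and no two queens satisfy |Δrow| = |Δcol|, so no pair attacks.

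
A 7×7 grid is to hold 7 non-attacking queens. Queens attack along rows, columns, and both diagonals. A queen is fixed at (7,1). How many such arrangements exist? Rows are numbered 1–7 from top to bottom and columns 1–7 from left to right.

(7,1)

4

Branch on row 1: col 2 → 0; col 3 → 1; col 4 → 1; col 5 → 1; col 6 → 1.
Sum: 0 + 1 + 1 + 1 + 1 = 4.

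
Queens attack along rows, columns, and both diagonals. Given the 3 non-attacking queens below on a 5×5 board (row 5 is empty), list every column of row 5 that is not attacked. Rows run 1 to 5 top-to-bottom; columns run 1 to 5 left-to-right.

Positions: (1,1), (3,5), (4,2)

(1,1) attacks row 5 at column 1 and diagonals 5.
(3,5) attacks row 5 at column 5 and diagonals 3.
(4,2) attacks row 5 at column 2 and diagonals 1, 3.
Attacked columns: {1, 2, 3, 5}. Safe: {4}.

columns 4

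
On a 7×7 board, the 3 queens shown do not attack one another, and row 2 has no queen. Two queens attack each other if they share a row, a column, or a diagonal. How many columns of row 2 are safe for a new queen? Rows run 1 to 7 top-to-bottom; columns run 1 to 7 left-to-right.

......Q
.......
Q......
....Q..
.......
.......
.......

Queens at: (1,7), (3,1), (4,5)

(1,7) attacks row 2 at column 7 and diagonals 6.
(3,1) attacks row 2 at column 1 and diagonals 2.
(4,5) attacks row 2 at column 5 and diagonals 3, 7.
Attacked columns: {1, 2, 3, 5, 6, 7}. Safe: {4}.

1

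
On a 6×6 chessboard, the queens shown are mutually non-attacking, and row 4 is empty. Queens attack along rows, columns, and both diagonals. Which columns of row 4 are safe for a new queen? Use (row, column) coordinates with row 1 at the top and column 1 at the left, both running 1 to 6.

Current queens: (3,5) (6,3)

(3,5) attacks row 4 at column 5 and diagonals 4, 6.
(6,3) attacks row 4 at column 3 and diagonals 1, 5.
Attacked columns: {1, 3, 4, 5, 6}. Safe: {2}.

columns 2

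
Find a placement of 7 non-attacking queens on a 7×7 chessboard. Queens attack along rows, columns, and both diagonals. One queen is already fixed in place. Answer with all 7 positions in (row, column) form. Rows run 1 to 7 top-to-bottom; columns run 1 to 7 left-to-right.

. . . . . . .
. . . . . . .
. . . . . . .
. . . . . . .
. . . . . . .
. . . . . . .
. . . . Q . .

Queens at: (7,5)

Row 1: attacked by (7,5)→{5}. Safe: 1, 2, 3, 4, 6, 7. Place at column 1.
Row 2: attacked by (1,1)→{1,2}; (7,5)→{5}. Safe: 3, 4, 6, 7. Place at column 4.
Row 3: attacked by (1,1)→{1,3}; (2,4)→{3,4,5}; (7,5)→{1,5}. Safe: 2, 6, 7. Place at column 7.
Row 4: attacked by (1,1)→{1,4}; (2,4)→{2,4,6}; (3,7)→{6,7}; (7,5)→{2,5}. Safe: 3. Place at column 3.
Row 5: attacked by (1,1)→{1,5}; (2,4)→{1,4,7}; (3,7)→{5,7}; (4,3)→{2,3,4}; (7,5)→{3,5,7}. Safe: 6. Place at column 6.
Row 6: attacked by (1,1)→{1,6}; (2,4)→{4}; (3,7)→{4,7}; (4,3)→{1,3,5}; (5,6)→{5,6,7}; (7,5)→{4,5,6}. Safe: 2. Place at column 2.
Columns [1, 4, 7, 3, 6, 2, 5], r−c [0, -2, -4, 1, -1, 4, 2], r+c [2, 6, 10, 7, 11, 8, 12] are all distinct, so no two queens attack.

(1,1) (2,4) (3,7) (4,3) (5,6) (6,2) (7,5)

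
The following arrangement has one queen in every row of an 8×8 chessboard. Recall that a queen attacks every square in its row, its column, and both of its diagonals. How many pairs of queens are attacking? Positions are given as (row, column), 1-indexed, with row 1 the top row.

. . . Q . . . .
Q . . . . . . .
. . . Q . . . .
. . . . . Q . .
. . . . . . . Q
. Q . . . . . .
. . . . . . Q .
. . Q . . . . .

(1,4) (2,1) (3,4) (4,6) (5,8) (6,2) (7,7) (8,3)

2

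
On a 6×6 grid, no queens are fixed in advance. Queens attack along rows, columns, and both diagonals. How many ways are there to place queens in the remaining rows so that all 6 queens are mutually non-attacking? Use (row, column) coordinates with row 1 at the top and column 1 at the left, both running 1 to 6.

4

Branch on row 1: col 1 → 0; col 2 → 1; col 3 → 1; col 4 → 1; col 5 → 1; col 6 → 0.
Sum: 0 + 1 + 1 + 1 + 1 + 0 = 4.
(This is the classic 6-queens count.)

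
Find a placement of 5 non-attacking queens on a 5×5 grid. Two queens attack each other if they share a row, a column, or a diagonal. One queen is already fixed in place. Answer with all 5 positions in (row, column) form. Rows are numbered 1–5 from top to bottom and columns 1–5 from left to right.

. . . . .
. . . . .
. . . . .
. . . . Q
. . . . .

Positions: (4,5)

Row 1: attacked by (4,5)→{2,5}. Safe: 1, 3, 4. Place at column 4.
Row 2: attacked by (1,4)→{3,4,5}; (4,5)→{3,5}. Safe: 1, 2. Place at column 1.
Row 3: attacked by (1,4)→{2,4}; (2,1)→{1,2}; (4,5)→{4,5}. Safe: 3. Place at column 3.
Row 5: attacked by (1,4)→{4}; (2,1)→{1,4}; (3,3)→{1,3,5}; (4,5)→{4,5}. Safe: 2. Place at column 2.
Columns [4, 1, 3, 5, 2], r−c [-3, 1, 0, -1, 3], r+c [5, 3, 6, 9, 7] are all distinct, so no two queens attack.

(1,4) (2,1) (3,3) (4,5) (5,2)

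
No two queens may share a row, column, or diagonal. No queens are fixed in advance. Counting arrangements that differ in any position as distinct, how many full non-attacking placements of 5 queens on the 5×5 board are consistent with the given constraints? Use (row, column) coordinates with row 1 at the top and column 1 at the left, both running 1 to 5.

10

Branch on row 1: col 1 → 2; col 2 → 2; col 3 → 2; col 4 → 2; col 5 → 2.
Sum: 2 + 2 + 2 + 2 + 2 = 10.
(This is the classic 5-queens count.)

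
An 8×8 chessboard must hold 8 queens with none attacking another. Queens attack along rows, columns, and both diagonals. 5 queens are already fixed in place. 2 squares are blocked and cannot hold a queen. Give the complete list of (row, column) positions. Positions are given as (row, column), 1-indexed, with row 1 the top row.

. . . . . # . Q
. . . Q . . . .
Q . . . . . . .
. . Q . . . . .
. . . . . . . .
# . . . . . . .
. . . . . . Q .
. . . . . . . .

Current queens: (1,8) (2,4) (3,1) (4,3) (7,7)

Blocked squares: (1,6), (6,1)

(1,8) (2,4) (3,1) (4,3) (5,6) (6,2) (7,7) (8,5)

Row 5: attacked by (1,8)→{4,8}; (2,4)→{1,4,7}; (3,1)→{1,3}; (4,3)→{2,3,4}; (7,7)→{5,7}. Safe: 6. Place at column 6.
Row 6: attacked by (1,8)→{3,8}; (2,4)→{4,8}; (3,1)→{1,4}; (4,3)→{1,3,5}; (5,6)→{5,6,7}; (7,7)→{6,7,8}. Blocked: 1. Safe: 2. Place at column 2.
Row 8: attacked by (1,8)→{1,8}; (2,4)→{4}; (3,1)→{1,6}; (4,3)→{3,7}; (5,6)→{3,6}; (6,2)→{2,4}; (7,7)→{6,7,8}. Safe: 5. Place at column 5.
Columns [8, 4, 1, 3, 6, 2, 7, 5], r−c [-7, -2, 2, 1, -1, 4, 0, 3], r+c [9, 6, 4, 7, 11, 8, 14, 13] are all distinct, so no two queens attack.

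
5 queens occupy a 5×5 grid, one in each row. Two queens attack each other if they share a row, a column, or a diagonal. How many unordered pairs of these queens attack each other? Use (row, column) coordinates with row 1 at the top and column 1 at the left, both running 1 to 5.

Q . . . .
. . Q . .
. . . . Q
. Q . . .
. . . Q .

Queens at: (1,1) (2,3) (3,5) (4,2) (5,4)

0

All columns are distinct and no two queens satisfy |Δrow| = |Δcol|, so no pair attacks.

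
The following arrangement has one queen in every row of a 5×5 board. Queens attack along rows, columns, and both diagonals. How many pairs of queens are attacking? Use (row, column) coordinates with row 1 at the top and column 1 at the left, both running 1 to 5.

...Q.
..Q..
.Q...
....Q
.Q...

Same column: (3,2)–(5,2) (column 2).
Same diagonal: (1,4)–(2,3) (|1−2| = |4−3| = 1); (1,4)–(3,2) (|1−3| = |4−2| = 2); (2,3)–(3,2) (|2−3| = |3−2| = 1); (2,3)–(4,5) (|2−4| = |3−5| = 2).
Total attacking pairs: 5.

5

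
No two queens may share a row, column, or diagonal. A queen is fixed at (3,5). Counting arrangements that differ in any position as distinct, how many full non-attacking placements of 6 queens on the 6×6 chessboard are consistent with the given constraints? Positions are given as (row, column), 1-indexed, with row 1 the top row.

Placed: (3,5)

Branch on row 1: col 1 → 0; col 2 → 0; col 4 → 1; col 6 → 0.
Sum: 0 + 0 + 1 + 0 = 1.

1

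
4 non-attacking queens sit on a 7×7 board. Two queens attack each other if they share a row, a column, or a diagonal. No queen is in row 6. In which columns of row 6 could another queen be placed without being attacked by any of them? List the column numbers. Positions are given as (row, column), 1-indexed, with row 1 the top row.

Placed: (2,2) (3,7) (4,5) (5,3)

columns 1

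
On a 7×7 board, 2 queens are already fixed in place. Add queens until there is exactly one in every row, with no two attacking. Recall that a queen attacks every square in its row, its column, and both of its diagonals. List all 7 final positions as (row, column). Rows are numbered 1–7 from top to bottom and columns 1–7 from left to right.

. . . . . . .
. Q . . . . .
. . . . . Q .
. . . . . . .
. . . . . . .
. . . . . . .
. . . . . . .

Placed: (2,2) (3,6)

(1,5) (2,2) (3,6) (4,3) (5,7) (6,4) (7,1)

Row 1: attacked by (2,2)→{1,2,3}; (3,6)→{4,6}. Safe: 5, 7. Place at column 5.
Row 4: attacked by (1,5)→{2,5}; (2,2)→{2,4}; (3,6)→{5,6,7}. Safe: 1, 3. Place at column 3.
Row 5: attacked by (1,5)→{1,5}; (2,2)→{2,5}; (3,6)→{4,6}; (4,3)→{2,3,4}. Safe: 7. Place at column 7.
Row 6: attacked by (1,5)→{5}; (2,2)→{2,6}; (3,6)→{3,6}; (4,3)→{1,3,5}; (5,7)→{6,7}. Safe: 4. Place at column 4.
Row 7: attacked by (1,5)→{5}; (2,2)→{2,7}; (3,6)→{2,6}; (4,3)→{3,6}; (5,7)→{5,7}; (6,4)→{3,4,5}. Safe: 1. Place at column 1.
Columns [5, 2, 6, 3, 7, 4, 1], r−c [-4, 0, -3, 1, -2, 2, 6], r+c [6, 4, 9, 7, 12, 10, 8] are all distinct, so no two queens attack.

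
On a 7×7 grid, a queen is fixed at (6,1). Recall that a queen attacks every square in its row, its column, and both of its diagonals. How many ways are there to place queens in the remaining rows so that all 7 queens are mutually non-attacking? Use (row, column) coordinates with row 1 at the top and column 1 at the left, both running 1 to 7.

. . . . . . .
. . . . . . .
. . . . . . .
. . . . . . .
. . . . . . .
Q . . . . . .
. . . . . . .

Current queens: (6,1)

Branch on row 1: col 2 → 1; col 3 → 1; col 4 → 2; col 5 → 2; col 7 → 1.
Sum: 1 + 1 + 2 + 2 + 1 = 7.

7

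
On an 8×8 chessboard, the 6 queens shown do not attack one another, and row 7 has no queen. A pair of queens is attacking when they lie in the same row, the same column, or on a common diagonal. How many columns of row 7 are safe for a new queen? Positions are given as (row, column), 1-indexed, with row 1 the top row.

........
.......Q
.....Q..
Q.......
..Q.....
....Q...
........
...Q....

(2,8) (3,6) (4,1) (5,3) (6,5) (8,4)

1

(2,8) attacks row 7 at column 8 and diagonals 3.
(3,6) attacks row 7 at column 6 and diagonals 2.
(4,1) attacks row 7 at column 1 and diagonals 4.
(5,3) attacks row 7 at column 3 and diagonals 1, 5.
(6,5) attacks row 7 at column 5 and diagonals 4, 6.
(8,4) attacks row 7 at column 4 and diagonals 3, 5.
Attacked columns: {1, 2, 3, 4, 5, 6, 8}. Safe: {7}.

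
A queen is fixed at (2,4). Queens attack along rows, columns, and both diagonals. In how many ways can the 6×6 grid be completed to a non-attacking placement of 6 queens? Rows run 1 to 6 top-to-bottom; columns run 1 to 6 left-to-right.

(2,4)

1

Branch on row 1: col 1 → 0; col 2 → 1; col 6 → 0.
Sum: 0 + 1 + 0 = 1.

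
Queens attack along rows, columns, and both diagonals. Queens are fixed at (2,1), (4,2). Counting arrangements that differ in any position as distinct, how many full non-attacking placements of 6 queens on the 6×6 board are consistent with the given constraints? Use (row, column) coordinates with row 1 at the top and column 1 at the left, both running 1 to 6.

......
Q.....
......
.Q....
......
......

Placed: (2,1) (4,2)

Branch on row 1: col 3 → 0; col 4 → 1; col 6 → 0.
Sum: 0 + 1 + 0 = 1.

1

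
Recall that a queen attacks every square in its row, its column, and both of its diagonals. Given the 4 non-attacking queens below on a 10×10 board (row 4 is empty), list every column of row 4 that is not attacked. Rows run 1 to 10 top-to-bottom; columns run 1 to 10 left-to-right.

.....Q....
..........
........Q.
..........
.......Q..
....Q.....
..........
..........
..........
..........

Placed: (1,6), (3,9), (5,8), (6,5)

(1,6) attacks row 4 at column 6 and diagonals 3, 9.
(3,9) attacks row 4 at column 9 and diagonals 8, 10.
(5,8) attacks row 4 at column 8 and diagonals 7, 9.
(6,5) attacks row 4 at column 5 and diagonals 3, 7.
Attacked columns: {3, 5, 6, 7, 8, 9, 10}. Safe: {1, 2, 4}.

columns 1, 2, 4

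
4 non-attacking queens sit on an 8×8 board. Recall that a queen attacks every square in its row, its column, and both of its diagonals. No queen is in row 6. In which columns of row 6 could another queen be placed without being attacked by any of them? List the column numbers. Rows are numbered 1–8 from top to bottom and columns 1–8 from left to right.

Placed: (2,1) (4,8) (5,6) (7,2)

(2,1) attacks row 6 at column 1 and diagonals 5.
(4,8) attacks row 6 at column 8 and diagonals 6.
(5,6) attacks row 6 at column 6 and diagonals 5, 7.
(7,2) attacks row 6 at column 2 and diagonals 1, 3.
Attacked columns: {1, 2, 3, 5, 6, 7, 8}. Safe: {4}.

columns 4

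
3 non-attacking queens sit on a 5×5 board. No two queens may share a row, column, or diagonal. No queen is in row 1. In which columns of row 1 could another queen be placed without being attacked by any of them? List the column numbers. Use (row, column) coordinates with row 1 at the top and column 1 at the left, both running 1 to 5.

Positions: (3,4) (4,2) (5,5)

(3,4) attacks row 1 at column 4 and diagonals 2.
(4,2) attacks row 1 at column 2 and diagonals 5.
(5,5) attacks row 1 at column 5 and diagonals 1.
Attacked columns: {1, 2, 4, 5}. Safe: {3}.

columns 3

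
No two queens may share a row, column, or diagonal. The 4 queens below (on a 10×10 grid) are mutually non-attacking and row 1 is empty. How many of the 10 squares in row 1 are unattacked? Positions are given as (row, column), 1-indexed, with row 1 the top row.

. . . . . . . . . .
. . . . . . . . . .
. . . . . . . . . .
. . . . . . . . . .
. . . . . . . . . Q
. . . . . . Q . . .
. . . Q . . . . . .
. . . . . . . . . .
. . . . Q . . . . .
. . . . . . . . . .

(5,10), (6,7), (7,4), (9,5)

4

(5,10) attacks row 1 at column 10 and diagonals 6.
(6,7) attacks row 1 at column 7 and diagonals 2.
(7,4) attacks row 1 at column 4 and diagonals 10.
(9,5) attacks row 1 at column 5.
Attacked columns: {2, 4, 5, 6, 7, 10}. Safe: {1, 3, 8, 9}.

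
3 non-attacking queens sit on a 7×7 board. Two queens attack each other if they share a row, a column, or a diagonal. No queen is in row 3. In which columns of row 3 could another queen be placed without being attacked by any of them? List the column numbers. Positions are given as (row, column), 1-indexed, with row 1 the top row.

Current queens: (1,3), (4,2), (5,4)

columns 7

(1,3) attacks row 3 at column 3 and diagonals 1, 5.
(4,2) attacks row 3 at column 2 and diagonals 1, 3.
(5,4) attacks row 3 at column 4 and diagonals 2, 6.
Attacked columns: {1, 2, 3, 4, 5, 6}. Safe: {7}.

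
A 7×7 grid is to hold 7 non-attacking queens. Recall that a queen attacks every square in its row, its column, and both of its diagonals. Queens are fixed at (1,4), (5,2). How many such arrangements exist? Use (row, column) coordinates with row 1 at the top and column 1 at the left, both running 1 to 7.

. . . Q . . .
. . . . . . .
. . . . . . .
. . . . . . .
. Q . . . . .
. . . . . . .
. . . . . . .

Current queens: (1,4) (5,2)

2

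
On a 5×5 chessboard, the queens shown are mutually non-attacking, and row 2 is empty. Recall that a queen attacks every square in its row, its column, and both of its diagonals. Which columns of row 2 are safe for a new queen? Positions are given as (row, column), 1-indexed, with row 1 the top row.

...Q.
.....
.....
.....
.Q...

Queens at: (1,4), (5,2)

columns 1

(1,4) attacks row 2 at column 4 and diagonals 3, 5.
(5,2) attacks row 2 at column 2 and diagonals 5.
Attacked columns: {2, 3, 4, 5}. Safe: {1}.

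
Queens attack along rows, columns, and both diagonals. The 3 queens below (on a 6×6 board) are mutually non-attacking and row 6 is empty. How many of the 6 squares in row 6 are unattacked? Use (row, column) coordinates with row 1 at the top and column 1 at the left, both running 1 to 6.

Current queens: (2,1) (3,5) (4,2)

2

(2,1) attacks row 6 at column 1 and diagonals 5.
(3,5) attacks row 6 at column 5 and diagonals 2.
(4,2) attacks row 6 at column 2 and diagonals 4.
Attacked columns: {1, 2, 4, 5}. Safe: {3, 6}.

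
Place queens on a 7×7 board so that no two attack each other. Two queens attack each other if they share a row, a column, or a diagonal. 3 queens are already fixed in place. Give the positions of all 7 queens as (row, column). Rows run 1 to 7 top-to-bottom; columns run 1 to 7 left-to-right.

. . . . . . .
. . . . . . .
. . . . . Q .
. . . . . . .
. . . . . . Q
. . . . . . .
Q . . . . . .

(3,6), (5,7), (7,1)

(1,5) (2,2) (3,6) (4,3) (5,7) (6,4) (7,1)

Row 1: attacked by (3,6)→{4,6}; (5,7)→{3,7}; (7,1)→{1,7}. Safe: 2, 5. Place at column 5.
Row 2: attacked by (1,5)→{4,5,6}; (3,6)→{5,6,7}; (5,7)→{4,7}; (7,1)→{1,6}. Safe: 2, 3. Place at column 2.
Row 4: attacked by (1,5)→{2,5}; (2,2)→{2,4}; (3,6)→{5,6,7}; (5,7)→{6,7}; (7,1)→{1,4}. Safe: 3. Place at column 3.
Row 6: attacked by (1,5)→{5}; (2,2)→{2,6}; (3,6)→{3,6}; (4,3)→{1,3,5}; (5,7)→{6,7}; (7,1)→{1,2}. Safe: 4. Place at column 4.
Columns [5, 2, 6, 3, 7, 4, 1], r−c [-4, 0, -3, 1, -2, 2, 6], r+c [6, 4, 9, 7, 12, 10, 8] are all distinct, so no two queens attack.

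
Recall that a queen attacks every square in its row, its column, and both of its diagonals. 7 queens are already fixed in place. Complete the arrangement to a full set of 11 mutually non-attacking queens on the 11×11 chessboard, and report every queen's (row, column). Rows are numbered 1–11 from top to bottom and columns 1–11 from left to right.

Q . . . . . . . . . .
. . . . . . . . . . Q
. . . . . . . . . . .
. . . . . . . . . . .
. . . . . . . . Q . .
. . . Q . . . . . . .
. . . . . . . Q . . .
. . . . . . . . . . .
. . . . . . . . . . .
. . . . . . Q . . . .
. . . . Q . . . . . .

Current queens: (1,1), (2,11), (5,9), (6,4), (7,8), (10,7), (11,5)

(1,1) (2,11) (3,6) (4,3) (5,9) (6,4) (7,8) (8,10) (9,2) (10,7) (11,5)

Row 3: attacked by (1,1)→{1,3}; (2,11)→{10,11}; (5,9)→{7,9,11}; (6,4)→{1,4,7}; (7,8)→{4,8}; (10,7)→{7}; (11,5)→{5}. Safe: 2, 6. Place at column 6.
Row 4: attacked by (1,1)→{1,4}; (2,11)→{9,11}; (3,6)→{5,6,7}; (5,9)→{8,9,10}; (6,4)→{2,4,6}; (7,8)→{5,8,11}; (10,7)→{1,7}; (11,5)→{5}. Safe: 3. Place at column 3.
Row 8: attacked by (1,1)→{1,8}; (2,11)→{5,11}; (3,6)→{1,6,11}; (4,3)→{3,7}; (5,9)→{6,9}; (6,4)→{2,4,6}; (7,8)→{7,8,9}; (10,7)→{5,7,9}; (11,5)→{2,5,8}. Safe: 10. Place at column 10.
Row 9: attacked by (1,1)→{1,9}; (2,11)→{4,11}; (3,6)→{6}; (4,3)→{3,8}; (5,9)→{5,9}; (6,4)→{1,4,7}; (7,8)→{6,8,10}; (8,10)→{9,10,11}; (10,7)→{6,7,8}; (11,5)→{3,5,7}. Safe: 2. Place at column 2.
Columns [1, 11, 6, 3, 9, 4, 8, 10, 2, 7, 5], r−c [0, -9, -3, 1, -4, 2, -1, -2, 7, 3, 6], r+c [2, 13, 9, 7, 14, 10, 15, 18, 11, 17, 16] are all distinct, so no two queens attack.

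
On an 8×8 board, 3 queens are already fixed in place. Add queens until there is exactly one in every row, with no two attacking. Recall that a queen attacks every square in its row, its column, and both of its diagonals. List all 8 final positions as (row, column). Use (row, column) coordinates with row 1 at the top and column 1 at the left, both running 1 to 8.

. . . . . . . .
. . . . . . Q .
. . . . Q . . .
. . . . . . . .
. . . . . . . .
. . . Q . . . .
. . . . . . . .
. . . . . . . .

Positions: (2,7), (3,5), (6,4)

(1,1) (2,7) (3,5) (4,8) (5,2) (6,4) (7,6) (8,3)

Row 1: attacked by (2,7)→{6,7,8}; (3,5)→{3,5,7}; (6,4)→{4}. Safe: 1, 2. Place at column 1.
Row 4: attacked by (1,1)→{1,4}; (2,7)→{5,7}; (3,5)→{4,5,6}; (6,4)→{2,4,6}. Safe: 3, 8. Place at column 8.
Row 5: attacked by (1,1)→{1,5}; (2,7)→{4,7}; (3,5)→{3,5,7}; (4,8)→{7,8}; (6,4)→{3,4,5}. Safe: 2, 6. Place at column 2.
Row 7: attacked by (1,1)→{1,7}; (2,7)→{2,7}; (3,5)→{1,5}; (4,8)→{5,8}; (5,2)→{2,4}; (6,4)→{3,4,5}. Safe: 6. Place at column 6.
Row 8: attacked by (1,1)→{1,8}; (2,7)→{1,7}; (3,5)→{5}; (4,8)→{4,8}; (5,2)→{2,5}; (6,4)→{2,4,6}; (7,6)→{5,6,7}. Safe: 3. Place at column 3.
Columns [1, 7, 5, 8, 2, 4, 6, 3], r−c [0, -5, -2, -4, 3, 2, 1, 5], r+c [2, 9, 8, 12, 7, 10, 13, 11] are all distinct, so no two queens attack.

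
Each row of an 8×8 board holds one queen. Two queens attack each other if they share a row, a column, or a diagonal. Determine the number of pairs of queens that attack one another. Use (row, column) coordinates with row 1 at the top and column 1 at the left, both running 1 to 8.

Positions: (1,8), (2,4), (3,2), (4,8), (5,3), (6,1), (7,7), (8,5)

1

Same column: (1,8)–(4,8) (column 8).
Total attacking pairs: 1.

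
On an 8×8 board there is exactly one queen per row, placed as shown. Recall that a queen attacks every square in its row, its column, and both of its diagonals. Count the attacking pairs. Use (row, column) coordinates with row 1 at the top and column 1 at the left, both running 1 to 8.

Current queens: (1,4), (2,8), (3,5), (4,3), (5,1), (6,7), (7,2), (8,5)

Same column: (3,5)–(8,5) (column 5).
Same diagonal: (6,7)–(8,5) (|6−8| = |7−5| = 2).
Total attacking pairs: 2.

2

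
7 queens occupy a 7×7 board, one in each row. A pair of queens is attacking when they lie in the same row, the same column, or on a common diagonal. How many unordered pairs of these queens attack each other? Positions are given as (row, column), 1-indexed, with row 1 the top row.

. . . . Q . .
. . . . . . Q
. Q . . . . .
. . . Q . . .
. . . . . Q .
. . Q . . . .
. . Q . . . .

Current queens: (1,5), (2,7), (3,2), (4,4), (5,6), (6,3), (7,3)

2

Same column: (6,3)–(7,3) (column 3).
Same diagonal: (2,7)–(6,3) (|2−6| = |7−3| = 4).
Total attacking pairs: 2.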